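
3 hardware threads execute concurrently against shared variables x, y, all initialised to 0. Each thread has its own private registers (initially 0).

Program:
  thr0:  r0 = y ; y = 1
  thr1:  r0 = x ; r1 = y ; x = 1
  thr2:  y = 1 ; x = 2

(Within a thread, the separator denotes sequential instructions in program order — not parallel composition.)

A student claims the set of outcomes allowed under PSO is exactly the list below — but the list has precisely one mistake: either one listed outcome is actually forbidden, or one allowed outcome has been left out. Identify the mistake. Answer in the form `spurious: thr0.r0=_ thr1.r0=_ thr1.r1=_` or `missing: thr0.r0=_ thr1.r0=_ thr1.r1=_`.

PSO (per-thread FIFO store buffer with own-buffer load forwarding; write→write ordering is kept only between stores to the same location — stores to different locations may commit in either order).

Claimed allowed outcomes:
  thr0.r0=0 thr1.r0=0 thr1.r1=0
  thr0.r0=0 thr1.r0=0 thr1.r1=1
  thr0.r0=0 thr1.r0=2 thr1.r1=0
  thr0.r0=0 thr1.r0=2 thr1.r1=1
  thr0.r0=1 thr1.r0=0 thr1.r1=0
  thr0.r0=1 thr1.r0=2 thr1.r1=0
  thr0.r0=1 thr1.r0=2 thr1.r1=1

outcome vector order: (thr0.r0,thr1.r0,thr1.r1)
PSO (8): 0/0/0 0/0/1 0/2/0 0/2/1 1/0/0 1/0/1 1/2/0 1/2/1
PSO∖claimed = {1/0/1}

missing: thr0.r0=1 thr1.r0=0 thr1.r1=1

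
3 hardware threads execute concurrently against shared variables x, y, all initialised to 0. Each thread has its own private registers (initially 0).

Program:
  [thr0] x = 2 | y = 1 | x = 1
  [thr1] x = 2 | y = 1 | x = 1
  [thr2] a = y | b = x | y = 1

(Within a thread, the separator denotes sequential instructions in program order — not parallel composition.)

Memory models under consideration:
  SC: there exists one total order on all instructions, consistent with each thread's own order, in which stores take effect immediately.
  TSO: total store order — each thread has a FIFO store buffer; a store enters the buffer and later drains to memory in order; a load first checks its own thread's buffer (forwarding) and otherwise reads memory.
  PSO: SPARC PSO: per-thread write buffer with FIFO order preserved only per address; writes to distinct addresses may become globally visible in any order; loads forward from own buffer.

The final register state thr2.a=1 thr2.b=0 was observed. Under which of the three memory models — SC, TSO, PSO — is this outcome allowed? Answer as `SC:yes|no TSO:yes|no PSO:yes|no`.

SC:no TSO:no PSO:yes

outcome vector order: (thr2.a,thr2.b)
under SC → 00 01 02 11 12
under TSO → 00 01 02 11 12
under PSO → 00 01 02 10 11 12
target 10 ∈ {PSO}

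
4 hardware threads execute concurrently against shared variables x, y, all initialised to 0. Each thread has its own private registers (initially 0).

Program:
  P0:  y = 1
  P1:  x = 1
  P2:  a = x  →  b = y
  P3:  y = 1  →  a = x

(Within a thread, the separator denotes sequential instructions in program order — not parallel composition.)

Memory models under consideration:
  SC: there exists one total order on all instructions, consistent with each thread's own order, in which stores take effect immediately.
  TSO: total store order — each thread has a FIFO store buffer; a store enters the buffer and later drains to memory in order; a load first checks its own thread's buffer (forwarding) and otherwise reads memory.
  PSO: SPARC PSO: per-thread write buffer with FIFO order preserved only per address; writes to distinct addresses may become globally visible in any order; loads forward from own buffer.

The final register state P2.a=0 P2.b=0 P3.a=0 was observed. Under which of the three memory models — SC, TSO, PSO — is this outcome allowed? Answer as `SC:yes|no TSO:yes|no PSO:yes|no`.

SC:yes TSO:yes PSO:yes

outcome vector order: (P2.a,P2.b,P3.a)
under SC → 000 001 010 011 101 110 111
under TSO → 000 001 010 011 100 101 110 111
under PSO → 000 001 010 011 100 101 110 111
target 000 ∈ {SC,TSO,PSO}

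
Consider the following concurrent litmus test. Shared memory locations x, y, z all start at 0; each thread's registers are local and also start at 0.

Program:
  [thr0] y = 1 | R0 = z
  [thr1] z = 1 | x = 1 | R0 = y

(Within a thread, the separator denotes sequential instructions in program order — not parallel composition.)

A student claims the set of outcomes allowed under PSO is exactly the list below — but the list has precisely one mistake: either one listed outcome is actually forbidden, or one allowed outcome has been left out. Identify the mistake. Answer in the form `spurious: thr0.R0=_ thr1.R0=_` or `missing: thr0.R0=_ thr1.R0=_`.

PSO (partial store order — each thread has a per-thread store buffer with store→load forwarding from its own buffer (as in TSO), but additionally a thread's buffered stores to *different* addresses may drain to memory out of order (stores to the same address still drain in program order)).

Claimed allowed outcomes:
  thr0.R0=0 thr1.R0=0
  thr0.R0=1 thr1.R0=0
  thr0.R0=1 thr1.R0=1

missing: thr0.R0=0 thr1.R0=1

outcome vector order: (thr0.R0,thr1.R0)
under PSO → 0/0; 0/1; 1/0; 1/1
PSO∖claimed = {0/1}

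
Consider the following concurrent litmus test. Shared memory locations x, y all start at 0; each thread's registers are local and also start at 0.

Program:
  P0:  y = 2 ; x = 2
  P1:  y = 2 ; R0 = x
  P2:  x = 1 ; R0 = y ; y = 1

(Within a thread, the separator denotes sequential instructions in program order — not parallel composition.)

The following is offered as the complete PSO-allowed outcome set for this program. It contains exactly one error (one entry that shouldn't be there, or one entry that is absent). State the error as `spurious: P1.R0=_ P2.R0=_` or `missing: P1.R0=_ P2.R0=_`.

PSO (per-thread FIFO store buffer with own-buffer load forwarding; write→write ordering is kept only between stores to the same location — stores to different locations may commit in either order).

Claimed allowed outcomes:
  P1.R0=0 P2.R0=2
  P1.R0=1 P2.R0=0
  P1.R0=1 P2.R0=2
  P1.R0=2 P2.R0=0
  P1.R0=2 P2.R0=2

outcome vector order: (P1.R0,P2.R0)
under PSO → 0/0 0/2 1/0 1/2 2/0 2/2
PSO∖claimed = {0/0}

missing: P1.R0=0 P2.R0=0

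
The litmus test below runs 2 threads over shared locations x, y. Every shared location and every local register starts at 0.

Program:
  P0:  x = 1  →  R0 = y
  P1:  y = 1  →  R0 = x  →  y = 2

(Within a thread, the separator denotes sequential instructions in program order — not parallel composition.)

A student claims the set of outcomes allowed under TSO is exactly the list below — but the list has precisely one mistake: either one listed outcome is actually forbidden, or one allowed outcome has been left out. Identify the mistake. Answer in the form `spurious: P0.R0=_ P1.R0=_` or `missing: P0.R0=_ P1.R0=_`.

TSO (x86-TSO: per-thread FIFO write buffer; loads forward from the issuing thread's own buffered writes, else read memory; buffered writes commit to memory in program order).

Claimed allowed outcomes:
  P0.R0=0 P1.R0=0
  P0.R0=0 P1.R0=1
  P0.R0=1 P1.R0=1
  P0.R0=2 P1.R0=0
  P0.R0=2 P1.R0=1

outcome vector order: (P0.R0,P1.R0)
[TSO] allowed = {(0,0), (0,1), (1,0), (1,1), (2,0), (2,1)}
TSO∖claimed = {(1,0)}

missing: P0.R0=1 P1.R0=0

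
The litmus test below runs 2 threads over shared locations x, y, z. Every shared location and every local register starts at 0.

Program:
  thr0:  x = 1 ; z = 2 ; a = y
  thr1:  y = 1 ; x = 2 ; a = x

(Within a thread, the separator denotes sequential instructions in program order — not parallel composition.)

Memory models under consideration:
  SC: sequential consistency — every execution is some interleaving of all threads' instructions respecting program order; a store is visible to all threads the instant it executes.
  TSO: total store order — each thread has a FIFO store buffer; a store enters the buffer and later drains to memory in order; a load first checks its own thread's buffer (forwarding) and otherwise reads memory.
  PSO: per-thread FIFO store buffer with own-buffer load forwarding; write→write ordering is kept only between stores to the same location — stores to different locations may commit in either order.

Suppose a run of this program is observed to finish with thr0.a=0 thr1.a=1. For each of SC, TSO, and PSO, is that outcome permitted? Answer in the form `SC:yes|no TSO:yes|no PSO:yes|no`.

outcome vector order: (thr0.a,thr1.a)
under SC → 02, 11, 12
under TSO → 01, 02, 11, 12
under PSO → 01, 02, 11, 12
target 01 ∈ {TSO,PSO}

SC:no TSO:yes PSO:yes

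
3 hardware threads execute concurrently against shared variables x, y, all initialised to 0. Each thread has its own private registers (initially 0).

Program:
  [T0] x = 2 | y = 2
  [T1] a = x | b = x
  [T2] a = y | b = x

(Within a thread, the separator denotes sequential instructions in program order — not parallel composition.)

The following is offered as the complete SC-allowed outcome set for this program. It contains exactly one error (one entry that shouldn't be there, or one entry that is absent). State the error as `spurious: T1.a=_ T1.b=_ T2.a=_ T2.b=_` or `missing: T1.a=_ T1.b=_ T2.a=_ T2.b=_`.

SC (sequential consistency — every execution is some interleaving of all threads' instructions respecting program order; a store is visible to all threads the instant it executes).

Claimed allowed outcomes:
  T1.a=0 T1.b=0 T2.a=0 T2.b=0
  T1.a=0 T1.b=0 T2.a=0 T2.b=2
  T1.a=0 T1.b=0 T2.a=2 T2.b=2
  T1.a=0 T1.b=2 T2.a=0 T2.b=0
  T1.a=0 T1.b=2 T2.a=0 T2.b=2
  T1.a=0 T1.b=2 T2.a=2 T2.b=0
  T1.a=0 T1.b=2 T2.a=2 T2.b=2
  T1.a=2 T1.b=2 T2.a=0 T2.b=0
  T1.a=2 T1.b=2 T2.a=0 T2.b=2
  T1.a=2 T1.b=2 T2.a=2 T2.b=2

outcome vector order: (T1.a,T1.b,T2.a,T2.b)
under SC → 0/0/0/0; 0/0/0/2; 0/0/2/2; 0/2/0/0; 0/2/0/2; 0/2/2/2; 2/2/0/0; 2/2/0/2; 2/2/2/2
claimed∖SC = {0/2/2/0}

spurious: T1.a=0 T1.b=2 T2.a=2 T2.b=0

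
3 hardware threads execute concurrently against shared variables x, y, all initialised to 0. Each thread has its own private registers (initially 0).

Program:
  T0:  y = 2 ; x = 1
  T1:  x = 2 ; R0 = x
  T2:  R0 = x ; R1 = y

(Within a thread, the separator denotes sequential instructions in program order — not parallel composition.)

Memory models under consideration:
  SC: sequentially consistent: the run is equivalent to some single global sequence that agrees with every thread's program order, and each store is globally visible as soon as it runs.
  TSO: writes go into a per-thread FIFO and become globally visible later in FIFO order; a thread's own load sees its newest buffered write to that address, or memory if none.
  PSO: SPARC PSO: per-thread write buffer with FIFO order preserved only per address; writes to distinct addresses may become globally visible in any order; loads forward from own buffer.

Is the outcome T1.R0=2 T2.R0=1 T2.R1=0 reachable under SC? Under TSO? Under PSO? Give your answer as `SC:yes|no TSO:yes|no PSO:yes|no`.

outcome vector order: (T1.R0,T2.R0,T2.R1)
SC (10): (1,0,0) (1,0,2) (1,1,2) (1,2,0) (1,2,2) (2,0,0) (2,0,2) (2,1,2) (2,2,0) (2,2,2)
TSO (10): (1,0,0) (1,0,2) (1,1,2) (1,2,0) (1,2,2) (2,0,0) (2,0,2) (2,1,2) (2,2,0) (2,2,2)
PSO (12): (1,0,0) (1,0,2) (1,1,0) (1,1,2) (1,2,0) (1,2,2) (2,0,0) (2,0,2) (2,1,0) (2,1,2) (2,2,0) (2,2,2)
target (2,1,0) ∈ {PSO}

SC:no TSO:no PSO:yes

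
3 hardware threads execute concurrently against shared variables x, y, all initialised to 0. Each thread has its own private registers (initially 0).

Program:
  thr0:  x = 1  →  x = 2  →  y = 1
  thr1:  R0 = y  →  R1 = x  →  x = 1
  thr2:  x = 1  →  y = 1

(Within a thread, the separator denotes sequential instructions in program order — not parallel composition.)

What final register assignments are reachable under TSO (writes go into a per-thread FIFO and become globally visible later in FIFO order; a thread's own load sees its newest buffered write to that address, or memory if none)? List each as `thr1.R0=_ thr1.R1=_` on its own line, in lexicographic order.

thr1.R0=0 thr1.R1=0
thr1.R0=0 thr1.R1=1
thr1.R0=0 thr1.R1=2
thr1.R0=1 thr1.R1=1
thr1.R0=1 thr1.R1=2

outcome vector order: (thr1.R0,thr1.R1)
|TSO outcomes| = 5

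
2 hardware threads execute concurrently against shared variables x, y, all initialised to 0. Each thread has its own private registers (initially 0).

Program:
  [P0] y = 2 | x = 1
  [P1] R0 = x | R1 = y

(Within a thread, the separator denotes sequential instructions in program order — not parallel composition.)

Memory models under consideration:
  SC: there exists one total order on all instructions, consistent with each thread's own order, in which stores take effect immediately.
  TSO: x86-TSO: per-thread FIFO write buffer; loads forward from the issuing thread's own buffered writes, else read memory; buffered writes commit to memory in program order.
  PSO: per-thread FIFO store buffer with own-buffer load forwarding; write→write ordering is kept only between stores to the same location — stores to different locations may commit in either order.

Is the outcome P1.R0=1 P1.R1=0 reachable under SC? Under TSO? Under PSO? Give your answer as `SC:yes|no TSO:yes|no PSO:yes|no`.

SC:no TSO:no PSO:yes

outcome vector order: (P1.R0,P1.R1)
SC (3): (0,0) (0,2) (1,2)
TSO (3): (0,0) (0,2) (1,2)
PSO (4): (0,0) (0,2) (1,0) (1,2)
target (1,0) ∈ {PSO}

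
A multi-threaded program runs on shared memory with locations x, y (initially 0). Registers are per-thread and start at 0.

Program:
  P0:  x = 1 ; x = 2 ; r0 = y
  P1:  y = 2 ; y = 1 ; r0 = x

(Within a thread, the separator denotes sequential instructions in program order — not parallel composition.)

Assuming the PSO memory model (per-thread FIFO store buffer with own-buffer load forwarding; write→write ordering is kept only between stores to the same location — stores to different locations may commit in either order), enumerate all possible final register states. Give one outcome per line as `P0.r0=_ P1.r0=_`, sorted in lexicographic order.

P0.r0=0 P1.r0=0
P0.r0=0 P1.r0=1
P0.r0=0 P1.r0=2
P0.r0=1 P1.r0=0
P0.r0=1 P1.r0=1
P0.r0=1 P1.r0=2
P0.r0=2 P1.r0=0
P0.r0=2 P1.r0=1
P0.r0=2 P1.r0=2

outcome vector order: (P0.r0,P1.r0)
|PSO outcomes| = 9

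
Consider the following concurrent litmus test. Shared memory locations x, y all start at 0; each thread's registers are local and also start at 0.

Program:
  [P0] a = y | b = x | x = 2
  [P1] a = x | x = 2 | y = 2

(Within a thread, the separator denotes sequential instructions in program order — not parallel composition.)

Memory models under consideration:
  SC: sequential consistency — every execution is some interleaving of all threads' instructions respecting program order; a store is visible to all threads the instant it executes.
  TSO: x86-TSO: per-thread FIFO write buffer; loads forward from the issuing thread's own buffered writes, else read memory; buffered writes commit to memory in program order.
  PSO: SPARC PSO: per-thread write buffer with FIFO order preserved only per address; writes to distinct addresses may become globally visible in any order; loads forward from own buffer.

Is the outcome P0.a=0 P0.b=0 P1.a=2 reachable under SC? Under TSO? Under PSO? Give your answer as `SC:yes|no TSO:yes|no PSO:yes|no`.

outcome vector order: (P0.a,P0.b,P1.a)
under SC → 000; 002; 020; 220
under TSO → 000; 002; 020; 220
under PSO → 000; 002; 020; 200; 220
target 002 ∈ {SC,TSO,PSO}

SC:yes TSO:yes PSO:yes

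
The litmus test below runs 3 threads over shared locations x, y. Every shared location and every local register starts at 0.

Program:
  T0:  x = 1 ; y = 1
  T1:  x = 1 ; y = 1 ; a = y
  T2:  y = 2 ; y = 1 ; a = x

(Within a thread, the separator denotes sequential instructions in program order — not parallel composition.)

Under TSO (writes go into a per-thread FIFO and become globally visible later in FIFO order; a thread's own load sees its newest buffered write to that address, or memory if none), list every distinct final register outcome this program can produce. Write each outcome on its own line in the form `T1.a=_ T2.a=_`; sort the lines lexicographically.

T1.a=1 T2.a=0
T1.a=1 T2.a=1
T1.a=2 T2.a=0
T1.a=2 T2.a=1

outcome vector order: (T1.a,T2.a)
|TSO outcomes| = 4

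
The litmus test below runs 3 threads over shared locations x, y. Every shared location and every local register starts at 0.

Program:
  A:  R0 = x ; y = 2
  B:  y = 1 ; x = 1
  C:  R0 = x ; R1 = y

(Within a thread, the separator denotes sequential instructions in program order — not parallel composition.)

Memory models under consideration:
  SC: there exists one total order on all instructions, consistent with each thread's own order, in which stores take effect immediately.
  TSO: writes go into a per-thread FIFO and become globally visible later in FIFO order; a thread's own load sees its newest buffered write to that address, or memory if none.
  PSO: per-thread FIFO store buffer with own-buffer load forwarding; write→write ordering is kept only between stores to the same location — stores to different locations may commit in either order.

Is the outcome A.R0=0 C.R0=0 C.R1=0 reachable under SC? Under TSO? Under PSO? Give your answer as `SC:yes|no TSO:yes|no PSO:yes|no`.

SC:yes TSO:yes PSO:yes

outcome vector order: (A.R0,C.R0,C.R1)
SC: 10 outcomes — {000; 001; 002; 011; 012; 100; 101; 102; 111; 112}
TSO: 10 outcomes — {000; 001; 002; 011; 012; 100; 101; 102; 111; 112}
PSO: 12 outcomes — {000; 001; 002; 010; 011; 012; 100; 101; 102; 110; 111; 112}
target 000 ∈ {SC,TSO,PSO}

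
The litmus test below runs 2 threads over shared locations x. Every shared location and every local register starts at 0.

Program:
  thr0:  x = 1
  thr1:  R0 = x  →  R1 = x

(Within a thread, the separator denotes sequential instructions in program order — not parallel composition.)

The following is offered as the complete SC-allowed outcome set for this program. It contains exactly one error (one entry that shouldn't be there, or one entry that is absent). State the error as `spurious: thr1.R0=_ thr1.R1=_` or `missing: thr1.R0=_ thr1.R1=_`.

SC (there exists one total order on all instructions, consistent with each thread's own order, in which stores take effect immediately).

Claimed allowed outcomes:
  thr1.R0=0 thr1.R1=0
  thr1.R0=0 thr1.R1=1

outcome vector order: (thr1.R0,thr1.R1)
SC: 3 outcomes — {00, 01, 11}
SC∖claimed = {11}

missing: thr1.R0=1 thr1.R1=1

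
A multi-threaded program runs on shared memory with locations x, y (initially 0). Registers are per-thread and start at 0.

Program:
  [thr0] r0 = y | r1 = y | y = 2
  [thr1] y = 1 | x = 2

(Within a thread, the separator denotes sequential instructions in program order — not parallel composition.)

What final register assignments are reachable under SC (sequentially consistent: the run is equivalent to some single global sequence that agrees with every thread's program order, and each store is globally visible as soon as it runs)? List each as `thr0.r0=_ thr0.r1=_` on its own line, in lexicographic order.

thr0.r0=0 thr0.r1=0
thr0.r0=0 thr0.r1=1
thr0.r0=1 thr0.r1=1

outcome vector order: (thr0.r0,thr0.r1)
|SC outcomes| = 3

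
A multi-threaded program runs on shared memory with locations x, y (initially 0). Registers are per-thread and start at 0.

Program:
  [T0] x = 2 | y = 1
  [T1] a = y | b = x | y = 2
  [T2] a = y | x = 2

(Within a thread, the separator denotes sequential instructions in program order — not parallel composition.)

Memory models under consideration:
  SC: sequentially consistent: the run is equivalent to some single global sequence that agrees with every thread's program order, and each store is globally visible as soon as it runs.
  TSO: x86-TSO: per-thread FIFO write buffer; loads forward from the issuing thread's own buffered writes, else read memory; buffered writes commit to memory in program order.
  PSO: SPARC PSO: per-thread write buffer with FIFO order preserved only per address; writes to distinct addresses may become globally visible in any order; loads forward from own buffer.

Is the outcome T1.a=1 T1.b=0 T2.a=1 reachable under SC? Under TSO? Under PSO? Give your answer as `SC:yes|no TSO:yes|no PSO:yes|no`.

outcome vector order: (T1.a,T1.b,T2.a)
under SC → (0,0,0) (0,0,1) (0,0,2) (0,2,0) (0,2,1) (0,2,2) (1,2,0) (1,2,1) (1,2,2)
under TSO → (0,0,0) (0,0,1) (0,0,2) (0,2,0) (0,2,1) (0,2,2) (1,2,0) (1,2,1) (1,2,2)
under PSO → (0,0,0) (0,0,1) (0,0,2) (0,2,0) (0,2,1) (0,2,2) (1,0,0) (1,0,1) (1,0,2) (1,2,0) (1,2,1) (1,2,2)
target (1,0,1) ∈ {PSO}

SC:no TSO:no PSO:yes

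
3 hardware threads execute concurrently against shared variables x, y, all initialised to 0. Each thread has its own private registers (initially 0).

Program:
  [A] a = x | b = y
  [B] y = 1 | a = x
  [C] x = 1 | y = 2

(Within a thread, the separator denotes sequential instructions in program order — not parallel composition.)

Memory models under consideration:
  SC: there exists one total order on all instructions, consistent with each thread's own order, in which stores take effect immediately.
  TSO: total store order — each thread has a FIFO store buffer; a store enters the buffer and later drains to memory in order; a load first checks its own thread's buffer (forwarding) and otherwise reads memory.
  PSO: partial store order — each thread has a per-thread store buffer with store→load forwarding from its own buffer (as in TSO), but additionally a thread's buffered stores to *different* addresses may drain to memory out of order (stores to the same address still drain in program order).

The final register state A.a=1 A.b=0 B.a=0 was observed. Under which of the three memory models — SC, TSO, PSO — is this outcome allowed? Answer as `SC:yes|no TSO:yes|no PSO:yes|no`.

outcome vector order: (A.a,A.b,B.a)
under SC → 000 001 010 011 020 021 101 110 111 120 121
under TSO → 000 001 010 011 020 021 100 101 110 111 120 121
under PSO → 000 001 010 011 020 021 100 101 110 111 120 121
target 100 ∈ {TSO,PSO}

SC:no TSO:yes PSO:yes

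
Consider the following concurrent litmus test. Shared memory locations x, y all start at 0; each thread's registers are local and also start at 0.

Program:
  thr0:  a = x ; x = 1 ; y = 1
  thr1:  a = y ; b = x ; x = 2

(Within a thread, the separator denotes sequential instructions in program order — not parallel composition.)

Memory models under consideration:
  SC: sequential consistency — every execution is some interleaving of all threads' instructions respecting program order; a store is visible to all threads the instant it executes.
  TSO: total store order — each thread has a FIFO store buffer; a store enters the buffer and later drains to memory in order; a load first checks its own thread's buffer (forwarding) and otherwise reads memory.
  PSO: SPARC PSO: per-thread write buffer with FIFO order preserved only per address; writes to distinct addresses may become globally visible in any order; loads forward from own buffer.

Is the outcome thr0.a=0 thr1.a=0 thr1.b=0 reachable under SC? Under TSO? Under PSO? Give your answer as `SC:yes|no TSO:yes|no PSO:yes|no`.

outcome vector order: (thr0.a,thr1.a,thr1.b)
under SC → 000, 001, 011, 200
under TSO → 000, 001, 011, 200
under PSO → 000, 001, 010, 011, 200
target 000 ∈ {SC,TSO,PSO}

SC:yes TSO:yes PSO:yes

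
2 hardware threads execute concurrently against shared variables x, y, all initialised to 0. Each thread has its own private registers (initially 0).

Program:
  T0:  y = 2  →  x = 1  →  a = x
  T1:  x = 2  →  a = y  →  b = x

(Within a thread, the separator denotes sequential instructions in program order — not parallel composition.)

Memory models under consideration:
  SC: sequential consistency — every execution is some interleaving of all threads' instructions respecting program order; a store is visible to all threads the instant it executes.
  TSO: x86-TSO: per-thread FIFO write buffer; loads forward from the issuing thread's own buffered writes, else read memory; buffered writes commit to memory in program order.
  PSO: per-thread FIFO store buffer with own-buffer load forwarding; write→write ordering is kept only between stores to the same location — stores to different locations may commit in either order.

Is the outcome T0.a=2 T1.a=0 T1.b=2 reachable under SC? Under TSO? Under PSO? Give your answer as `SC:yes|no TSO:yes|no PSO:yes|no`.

outcome vector order: (T0.a,T1.a,T1.b)
SC: 5 outcomes — {(1,0,1) (1,0,2) (1,2,1) (1,2,2) (2,2,2)}
TSO: 6 outcomes — {(1,0,1) (1,0,2) (1,2,1) (1,2,2) (2,0,2) (2,2,2)}
PSO: 6 outcomes — {(1,0,1) (1,0,2) (1,2,1) (1,2,2) (2,0,2) (2,2,2)}
target (2,0,2) ∈ {TSO,PSO}

SC:no TSO:yes PSO:yes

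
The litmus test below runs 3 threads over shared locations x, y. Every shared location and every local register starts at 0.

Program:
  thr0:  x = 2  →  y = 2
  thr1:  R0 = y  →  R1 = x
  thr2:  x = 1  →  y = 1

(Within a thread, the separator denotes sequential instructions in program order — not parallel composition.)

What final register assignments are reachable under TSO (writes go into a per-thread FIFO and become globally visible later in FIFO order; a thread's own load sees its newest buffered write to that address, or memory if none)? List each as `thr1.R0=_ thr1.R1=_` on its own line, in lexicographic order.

thr1.R0=0 thr1.R1=0
thr1.R0=0 thr1.R1=1
thr1.R0=0 thr1.R1=2
thr1.R0=1 thr1.R1=1
thr1.R0=1 thr1.R1=2
thr1.R0=2 thr1.R1=1
thr1.R0=2 thr1.R1=2

outcome vector order: (thr1.R0,thr1.R1)
|TSO outcomes| = 7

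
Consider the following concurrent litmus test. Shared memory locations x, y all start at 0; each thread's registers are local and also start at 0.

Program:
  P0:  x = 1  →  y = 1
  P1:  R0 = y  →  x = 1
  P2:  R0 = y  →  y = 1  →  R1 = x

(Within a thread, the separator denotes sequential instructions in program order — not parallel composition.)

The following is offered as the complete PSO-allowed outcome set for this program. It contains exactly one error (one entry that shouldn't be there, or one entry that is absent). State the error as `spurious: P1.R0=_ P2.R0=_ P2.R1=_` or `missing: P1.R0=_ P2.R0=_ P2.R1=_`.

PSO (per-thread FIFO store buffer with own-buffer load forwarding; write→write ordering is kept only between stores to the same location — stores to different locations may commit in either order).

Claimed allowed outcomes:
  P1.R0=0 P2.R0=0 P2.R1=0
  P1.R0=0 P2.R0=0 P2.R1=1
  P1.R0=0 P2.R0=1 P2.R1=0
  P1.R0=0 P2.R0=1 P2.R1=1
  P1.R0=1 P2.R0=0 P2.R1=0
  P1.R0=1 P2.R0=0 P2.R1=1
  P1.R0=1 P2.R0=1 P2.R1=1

missing: P1.R0=1 P2.R0=1 P2.R1=0

outcome vector order: (P1.R0,P2.R0,P2.R1)
PSO (8): 000; 001; 010; 011; 100; 101; 110; 111
PSO∖claimed = {110}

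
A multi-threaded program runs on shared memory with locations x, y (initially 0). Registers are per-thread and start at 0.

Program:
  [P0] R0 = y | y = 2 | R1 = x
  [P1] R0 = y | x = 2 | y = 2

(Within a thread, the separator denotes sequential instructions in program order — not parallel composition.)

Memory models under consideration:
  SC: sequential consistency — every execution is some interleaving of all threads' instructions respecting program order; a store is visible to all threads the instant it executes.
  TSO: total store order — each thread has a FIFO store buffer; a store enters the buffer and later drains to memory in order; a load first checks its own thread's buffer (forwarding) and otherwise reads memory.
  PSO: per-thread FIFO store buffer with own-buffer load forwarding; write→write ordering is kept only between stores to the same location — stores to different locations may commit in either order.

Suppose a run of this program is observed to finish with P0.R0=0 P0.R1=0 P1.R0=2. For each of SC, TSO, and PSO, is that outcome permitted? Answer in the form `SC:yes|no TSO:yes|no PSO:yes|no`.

SC:yes TSO:yes PSO:yes

outcome vector order: (P0.R0,P0.R1,P1.R0)
under SC → 000, 002, 020, 022, 220
under TSO → 000, 002, 020, 022, 220
under PSO → 000, 002, 020, 022, 200, 220
target 002 ∈ {SC,TSO,PSO}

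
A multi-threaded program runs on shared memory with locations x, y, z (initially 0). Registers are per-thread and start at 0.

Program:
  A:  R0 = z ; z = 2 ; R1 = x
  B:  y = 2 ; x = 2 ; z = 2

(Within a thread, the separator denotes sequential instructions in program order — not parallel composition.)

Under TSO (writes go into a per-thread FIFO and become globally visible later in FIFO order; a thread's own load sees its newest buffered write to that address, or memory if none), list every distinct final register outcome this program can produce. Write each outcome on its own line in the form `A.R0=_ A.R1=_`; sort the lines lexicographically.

outcome vector order: (A.R0,A.R1)
|TSO outcomes| = 3

A.R0=0 A.R1=0
A.R0=0 A.R1=2
A.R0=2 A.R1=2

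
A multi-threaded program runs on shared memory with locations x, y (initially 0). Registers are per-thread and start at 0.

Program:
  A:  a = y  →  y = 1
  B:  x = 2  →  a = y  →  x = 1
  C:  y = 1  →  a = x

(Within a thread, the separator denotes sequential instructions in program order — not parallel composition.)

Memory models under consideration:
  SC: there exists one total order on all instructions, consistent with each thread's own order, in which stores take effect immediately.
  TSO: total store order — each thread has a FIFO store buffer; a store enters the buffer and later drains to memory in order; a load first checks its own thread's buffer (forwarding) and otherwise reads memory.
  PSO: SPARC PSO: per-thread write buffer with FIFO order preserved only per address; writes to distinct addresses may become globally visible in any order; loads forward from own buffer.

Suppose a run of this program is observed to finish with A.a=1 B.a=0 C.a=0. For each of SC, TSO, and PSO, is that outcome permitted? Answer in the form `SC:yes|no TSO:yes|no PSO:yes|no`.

SC:no TSO:yes PSO:yes

outcome vector order: (A.a,B.a,C.a)
SC: 10 outcomes — {<0 0 1> <0 0 2> <0 1 0> <0 1 1> <0 1 2> <1 0 1> <1 0 2> <1 1 0> <1 1 1> <1 1 2>}
TSO: 12 outcomes — {<0 0 0> <0 0 1> <0 0 2> <0 1 0> <0 1 1> <0 1 2> <1 0 0> <1 0 1> <1 0 2> <1 1 0> <1 1 1> <1 1 2>}
PSO: 12 outcomes — {<0 0 0> <0 0 1> <0 0 2> <0 1 0> <0 1 1> <0 1 2> <1 0 0> <1 0 1> <1 0 2> <1 1 0> <1 1 1> <1 1 2>}
target <1 0 0> ∈ {TSO,PSO}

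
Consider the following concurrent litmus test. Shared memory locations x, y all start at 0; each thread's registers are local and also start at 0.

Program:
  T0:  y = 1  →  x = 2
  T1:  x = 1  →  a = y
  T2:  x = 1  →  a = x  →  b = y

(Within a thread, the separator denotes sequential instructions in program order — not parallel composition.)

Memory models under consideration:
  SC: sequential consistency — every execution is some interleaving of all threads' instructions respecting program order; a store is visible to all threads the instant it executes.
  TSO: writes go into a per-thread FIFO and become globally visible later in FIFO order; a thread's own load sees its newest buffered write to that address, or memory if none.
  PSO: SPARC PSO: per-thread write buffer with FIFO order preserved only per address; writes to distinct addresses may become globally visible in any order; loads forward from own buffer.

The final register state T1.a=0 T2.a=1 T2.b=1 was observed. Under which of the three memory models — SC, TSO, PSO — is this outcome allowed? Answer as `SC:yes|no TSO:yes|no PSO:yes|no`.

outcome vector order: (T1.a,T2.a,T2.b)
under SC → (0,1,0) (0,1,1) (0,2,1) (1,1,0) (1,1,1) (1,2,1)
under TSO → (0,1,0) (0,1,1) (0,2,1) (1,1,0) (1,1,1) (1,2,1)
under PSO → (0,1,0) (0,1,1) (0,2,0) (0,2,1) (1,1,0) (1,1,1) (1,2,0) (1,2,1)
target (0,1,1) ∈ {SC,TSO,PSO}

SC:yes TSO:yes PSO:yes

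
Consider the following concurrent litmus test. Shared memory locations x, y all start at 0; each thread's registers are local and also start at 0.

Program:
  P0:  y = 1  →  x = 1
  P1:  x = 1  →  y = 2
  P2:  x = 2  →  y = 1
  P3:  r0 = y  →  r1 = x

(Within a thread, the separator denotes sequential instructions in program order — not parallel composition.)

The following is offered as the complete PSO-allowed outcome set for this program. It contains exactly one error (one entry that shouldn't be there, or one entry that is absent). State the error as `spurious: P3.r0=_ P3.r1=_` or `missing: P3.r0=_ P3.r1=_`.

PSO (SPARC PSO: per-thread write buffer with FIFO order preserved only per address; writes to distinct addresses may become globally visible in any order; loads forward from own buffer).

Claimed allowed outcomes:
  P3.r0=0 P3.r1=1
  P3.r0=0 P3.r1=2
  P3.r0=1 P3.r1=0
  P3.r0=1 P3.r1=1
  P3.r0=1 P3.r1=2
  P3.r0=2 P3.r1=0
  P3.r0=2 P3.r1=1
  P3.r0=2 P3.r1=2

outcome vector order: (P3.r0,P3.r1)
PSO (9): <0 0>, <0 1>, <0 2>, <1 0>, <1 1>, <1 2>, <2 0>, <2 1>, <2 2>
PSO∖claimed = {<0 0>}

missing: P3.r0=0 P3.r1=0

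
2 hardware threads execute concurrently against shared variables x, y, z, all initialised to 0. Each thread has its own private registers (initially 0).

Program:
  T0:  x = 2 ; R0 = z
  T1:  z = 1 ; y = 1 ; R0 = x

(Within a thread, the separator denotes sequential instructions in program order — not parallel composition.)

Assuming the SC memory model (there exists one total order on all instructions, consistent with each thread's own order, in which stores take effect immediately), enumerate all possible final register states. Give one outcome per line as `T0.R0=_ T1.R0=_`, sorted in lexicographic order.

T0.R0=0 T1.R0=2
T0.R0=1 T1.R0=0
T0.R0=1 T1.R0=2

outcome vector order: (T0.R0,T1.R0)
|SC outcomes| = 3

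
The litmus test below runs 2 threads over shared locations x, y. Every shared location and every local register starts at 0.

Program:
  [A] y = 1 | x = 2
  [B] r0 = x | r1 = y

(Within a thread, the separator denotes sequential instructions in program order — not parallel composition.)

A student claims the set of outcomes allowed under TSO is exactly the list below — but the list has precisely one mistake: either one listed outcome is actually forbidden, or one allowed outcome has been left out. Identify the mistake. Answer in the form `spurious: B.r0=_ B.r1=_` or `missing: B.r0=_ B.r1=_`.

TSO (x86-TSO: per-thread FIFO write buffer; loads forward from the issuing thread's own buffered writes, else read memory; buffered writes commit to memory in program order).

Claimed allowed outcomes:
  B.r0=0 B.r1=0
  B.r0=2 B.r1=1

outcome vector order: (B.r0,B.r1)
TSO: 3 outcomes — {0/0; 0/1; 2/1}
TSO∖claimed = {0/1}

missing: B.r0=0 B.r1=1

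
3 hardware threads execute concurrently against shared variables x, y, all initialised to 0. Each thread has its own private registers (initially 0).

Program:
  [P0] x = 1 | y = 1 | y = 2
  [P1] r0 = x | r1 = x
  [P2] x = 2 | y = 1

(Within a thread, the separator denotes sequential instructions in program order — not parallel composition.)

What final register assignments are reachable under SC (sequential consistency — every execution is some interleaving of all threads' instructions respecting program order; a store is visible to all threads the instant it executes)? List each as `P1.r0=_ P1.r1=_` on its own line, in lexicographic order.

outcome vector order: (P1.r0,P1.r1)
|SC outcomes| = 7

P1.r0=0 P1.r1=0
P1.r0=0 P1.r1=1
P1.r0=0 P1.r1=2
P1.r0=1 P1.r1=1
P1.r0=1 P1.r1=2
P1.r0=2 P1.r1=1
P1.r0=2 P1.r1=2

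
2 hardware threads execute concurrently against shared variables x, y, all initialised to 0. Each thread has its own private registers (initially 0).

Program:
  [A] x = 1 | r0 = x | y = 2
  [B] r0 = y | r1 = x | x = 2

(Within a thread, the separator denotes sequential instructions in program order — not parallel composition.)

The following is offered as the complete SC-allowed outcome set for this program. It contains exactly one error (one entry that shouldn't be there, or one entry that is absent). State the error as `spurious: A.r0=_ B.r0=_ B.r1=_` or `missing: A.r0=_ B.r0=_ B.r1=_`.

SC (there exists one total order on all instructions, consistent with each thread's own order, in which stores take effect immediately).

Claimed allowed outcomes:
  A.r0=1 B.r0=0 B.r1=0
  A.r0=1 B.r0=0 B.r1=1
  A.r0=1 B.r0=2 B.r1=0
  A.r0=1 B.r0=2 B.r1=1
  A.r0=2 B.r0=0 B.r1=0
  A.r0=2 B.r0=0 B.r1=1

outcome vector order: (A.r0,B.r0,B.r1)
[SC] allowed = {(1,0,0) (1,0,1) (1,2,1) (2,0,0) (2,0,1)}
claimed∖SC = {(1,2,0)}

spurious: A.r0=1 B.r0=2 B.r1=0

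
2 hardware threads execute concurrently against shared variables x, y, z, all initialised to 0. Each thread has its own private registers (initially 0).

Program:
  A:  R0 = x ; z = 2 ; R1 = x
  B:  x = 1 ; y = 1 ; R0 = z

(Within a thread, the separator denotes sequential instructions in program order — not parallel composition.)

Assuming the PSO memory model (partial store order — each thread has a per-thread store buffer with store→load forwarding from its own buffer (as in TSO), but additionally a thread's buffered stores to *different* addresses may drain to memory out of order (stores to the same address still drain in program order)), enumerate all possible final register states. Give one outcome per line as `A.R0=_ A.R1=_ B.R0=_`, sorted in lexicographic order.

A.R0=0 A.R1=0 B.R0=0
A.R0=0 A.R1=0 B.R0=2
A.R0=0 A.R1=1 B.R0=0
A.R0=0 A.R1=1 B.R0=2
A.R0=1 A.R1=1 B.R0=0
A.R0=1 A.R1=1 B.R0=2

outcome vector order: (A.R0,A.R1,B.R0)
|PSO outcomes| = 6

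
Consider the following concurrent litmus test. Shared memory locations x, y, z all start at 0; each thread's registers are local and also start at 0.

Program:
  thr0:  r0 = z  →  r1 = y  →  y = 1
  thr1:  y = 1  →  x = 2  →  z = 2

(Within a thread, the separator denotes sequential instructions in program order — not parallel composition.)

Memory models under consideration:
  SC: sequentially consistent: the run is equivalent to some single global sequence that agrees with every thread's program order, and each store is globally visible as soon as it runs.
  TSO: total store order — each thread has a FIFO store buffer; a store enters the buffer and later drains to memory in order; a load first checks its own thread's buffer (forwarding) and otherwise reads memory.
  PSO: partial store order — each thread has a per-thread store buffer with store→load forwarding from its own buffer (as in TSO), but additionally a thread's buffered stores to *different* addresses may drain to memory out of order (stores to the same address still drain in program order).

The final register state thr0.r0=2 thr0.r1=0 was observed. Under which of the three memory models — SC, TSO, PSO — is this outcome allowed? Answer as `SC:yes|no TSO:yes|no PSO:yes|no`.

outcome vector order: (thr0.r0,thr0.r1)
SC (3): <0 0> <0 1> <2 1>
TSO (3): <0 0> <0 1> <2 1>
PSO (4): <0 0> <0 1> <2 0> <2 1>
target <2 0> ∈ {PSO}

SC:no TSO:no PSO:yes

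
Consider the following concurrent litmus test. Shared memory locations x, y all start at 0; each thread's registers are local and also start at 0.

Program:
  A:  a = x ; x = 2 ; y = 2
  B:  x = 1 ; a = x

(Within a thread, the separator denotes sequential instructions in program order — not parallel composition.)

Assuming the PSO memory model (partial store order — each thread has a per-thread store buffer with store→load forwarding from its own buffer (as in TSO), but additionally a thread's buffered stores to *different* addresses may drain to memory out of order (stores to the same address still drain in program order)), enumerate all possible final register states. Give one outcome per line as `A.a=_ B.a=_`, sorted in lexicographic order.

outcome vector order: (A.a,B.a)
|PSO outcomes| = 4

A.a=0 B.a=1
A.a=0 B.a=2
A.a=1 B.a=1
A.a=1 B.a=2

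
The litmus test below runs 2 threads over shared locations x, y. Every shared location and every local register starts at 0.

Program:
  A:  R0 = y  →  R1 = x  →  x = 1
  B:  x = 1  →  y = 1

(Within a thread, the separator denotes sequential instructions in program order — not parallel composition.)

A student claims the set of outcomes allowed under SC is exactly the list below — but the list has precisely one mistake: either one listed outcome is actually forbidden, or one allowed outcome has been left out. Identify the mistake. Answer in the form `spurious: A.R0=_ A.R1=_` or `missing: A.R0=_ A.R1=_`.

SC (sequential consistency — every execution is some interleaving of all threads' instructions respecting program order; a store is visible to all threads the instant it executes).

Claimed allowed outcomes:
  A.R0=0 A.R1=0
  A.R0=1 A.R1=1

missing: A.R0=0 A.R1=1

outcome vector order: (A.R0,A.R1)
under SC → 0/0 0/1 1/1
SC∖claimed = {0/1}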